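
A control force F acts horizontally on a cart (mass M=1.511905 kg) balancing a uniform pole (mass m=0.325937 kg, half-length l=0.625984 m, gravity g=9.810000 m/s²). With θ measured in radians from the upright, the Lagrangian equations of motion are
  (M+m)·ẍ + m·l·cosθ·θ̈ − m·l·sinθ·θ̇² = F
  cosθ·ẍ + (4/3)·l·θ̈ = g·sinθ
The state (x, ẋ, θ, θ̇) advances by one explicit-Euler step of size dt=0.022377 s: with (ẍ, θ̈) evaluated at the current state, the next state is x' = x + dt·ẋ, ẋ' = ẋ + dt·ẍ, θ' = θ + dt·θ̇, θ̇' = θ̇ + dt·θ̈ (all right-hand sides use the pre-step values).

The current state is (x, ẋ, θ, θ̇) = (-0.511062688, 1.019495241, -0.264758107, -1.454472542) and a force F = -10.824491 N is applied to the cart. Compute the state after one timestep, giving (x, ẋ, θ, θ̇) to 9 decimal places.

(-0.488249443, 0.875907709, -0.297304839, -1.357255566)

sinθ=-0.261675811, cosθ=0.965155827
temp = (F + m·l·θ̇²·sinθ)/(M+m) = (-10.824491 + -0.112946176)/1.837842 = -5.951239103
θ̈ = (g·sinθ − cosθ·temp)/(l·(4/3 − m·cos²θ/(M+m))) = 4.344504469
ẍ = temp − m·l·θ̈·cosθ/(M+m) = -6.416746311
Euler: x'=-0.511062688+0.022377·1.019495241=-0.488249443, ẋ'=1.019495241+0.022377·-6.416746311=0.875907709
       θ'=-0.264758107+0.022377·-1.454472542=-0.297304839, θ̇'=-1.454472542+0.022377·4.344504469=-1.357255566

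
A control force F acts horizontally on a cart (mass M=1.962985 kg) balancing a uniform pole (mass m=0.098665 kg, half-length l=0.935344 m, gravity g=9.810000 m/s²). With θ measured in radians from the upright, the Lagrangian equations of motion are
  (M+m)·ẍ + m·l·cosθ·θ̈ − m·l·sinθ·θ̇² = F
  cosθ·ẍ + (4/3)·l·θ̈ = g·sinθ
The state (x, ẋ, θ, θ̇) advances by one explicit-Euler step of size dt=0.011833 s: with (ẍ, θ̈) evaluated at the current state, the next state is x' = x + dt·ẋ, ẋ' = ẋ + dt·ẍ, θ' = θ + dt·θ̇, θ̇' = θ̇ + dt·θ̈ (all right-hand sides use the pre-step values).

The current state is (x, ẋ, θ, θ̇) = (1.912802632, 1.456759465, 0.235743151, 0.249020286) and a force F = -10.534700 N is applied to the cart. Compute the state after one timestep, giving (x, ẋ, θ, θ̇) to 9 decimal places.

(1.930040467, 1.393199261, 0.238689808, 0.320316167)

sinθ=0.233565646, cosθ=0.972341035
temp = (F + m·l·θ̇²·sinθ)/(M+m) = (-10.534700 + 0.001336635)/2.061650 = -5.109190874
θ̈ = (g·sinθ − cosθ·temp)/(l·(4/3 − m·cos²θ/(M+m))) = 6.025173743
ẍ = temp − m·l·θ̈·cosθ/(M+m) = -5.371436187
Euler: x'=1.912802632+0.011833·1.456759465=1.930040467, ẋ'=1.456759465+0.011833·-5.371436187=1.393199261
       θ'=0.235743151+0.011833·0.249020286=0.238689808, θ̇'=0.249020286+0.011833·6.025173743=0.320316167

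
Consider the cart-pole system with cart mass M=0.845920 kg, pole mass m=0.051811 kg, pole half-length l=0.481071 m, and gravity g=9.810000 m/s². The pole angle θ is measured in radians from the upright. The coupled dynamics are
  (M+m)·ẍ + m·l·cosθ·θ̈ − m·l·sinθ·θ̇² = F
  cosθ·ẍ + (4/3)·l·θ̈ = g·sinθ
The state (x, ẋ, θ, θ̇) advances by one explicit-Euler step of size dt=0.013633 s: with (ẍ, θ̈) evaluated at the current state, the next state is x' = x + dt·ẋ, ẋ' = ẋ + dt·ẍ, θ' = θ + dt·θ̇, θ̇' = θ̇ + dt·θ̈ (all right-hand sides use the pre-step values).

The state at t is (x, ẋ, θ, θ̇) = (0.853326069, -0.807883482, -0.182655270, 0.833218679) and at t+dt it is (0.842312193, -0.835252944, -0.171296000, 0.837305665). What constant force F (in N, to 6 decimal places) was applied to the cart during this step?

F = -1.791784 N

ẍ = (ẋ'−ẋ)/dt = (-0.835252944−-0.807883482)/0.013633 = -2.007589
θ̈ = (θ̇'−θ̇)/dt = (0.837305665−0.833218679)/0.013633 = 0.299786
sinθ=-0.181641, cosθ=0.983365
F = (M+m)·ẍ + m·l·cosθ·θ̈ − m·l·sinθ·θ̇² = -1.802275 + 0.007348 − -0.003143 = -1.791784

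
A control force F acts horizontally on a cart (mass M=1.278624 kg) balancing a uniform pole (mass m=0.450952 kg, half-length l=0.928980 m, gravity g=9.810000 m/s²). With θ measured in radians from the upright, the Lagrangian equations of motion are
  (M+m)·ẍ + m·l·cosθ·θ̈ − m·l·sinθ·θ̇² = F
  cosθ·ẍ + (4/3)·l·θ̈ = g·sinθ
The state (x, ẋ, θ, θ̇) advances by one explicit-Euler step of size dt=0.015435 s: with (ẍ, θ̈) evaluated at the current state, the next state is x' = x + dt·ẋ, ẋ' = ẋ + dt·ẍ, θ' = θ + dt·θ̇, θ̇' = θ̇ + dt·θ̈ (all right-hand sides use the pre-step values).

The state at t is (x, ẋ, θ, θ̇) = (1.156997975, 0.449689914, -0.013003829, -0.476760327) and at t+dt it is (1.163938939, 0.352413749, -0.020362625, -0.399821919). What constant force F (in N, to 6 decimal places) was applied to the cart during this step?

ẍ = (ẋ'−ẋ)/dt = (0.352413749−0.449689914)/0.015435 = -6.302311
θ̈ = (θ̇'−θ̇)/dt = (-0.399821919−-0.476760327)/0.015435 = 4.984672
sinθ=-0.013003, cosθ=0.999915
F = (M+m)·ẍ + m·l·cosθ·θ̈ − m·l·sinθ·θ̇² = -10.900325 + 2.088029 − -0.001238 = -8.811058

F = -8.811058 N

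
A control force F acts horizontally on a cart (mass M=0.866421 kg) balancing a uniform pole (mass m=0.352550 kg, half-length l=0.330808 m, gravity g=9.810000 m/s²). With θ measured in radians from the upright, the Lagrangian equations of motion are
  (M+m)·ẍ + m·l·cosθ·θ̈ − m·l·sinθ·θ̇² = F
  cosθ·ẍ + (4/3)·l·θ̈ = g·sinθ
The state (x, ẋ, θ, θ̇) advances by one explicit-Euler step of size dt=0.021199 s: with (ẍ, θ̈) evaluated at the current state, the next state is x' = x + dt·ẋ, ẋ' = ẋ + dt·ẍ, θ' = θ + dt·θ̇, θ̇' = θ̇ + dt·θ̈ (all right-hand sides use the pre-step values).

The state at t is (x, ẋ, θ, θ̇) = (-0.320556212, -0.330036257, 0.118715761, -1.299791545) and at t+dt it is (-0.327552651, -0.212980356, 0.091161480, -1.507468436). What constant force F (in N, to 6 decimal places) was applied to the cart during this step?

ẍ = (ẋ'−ẋ)/dt = (-0.212980356−-0.330036257)/0.021199 = 5.521765
θ̈ = (θ̇'−θ̇)/dt = (-1.507468436−-1.299791545)/0.021199 = -9.796542
sinθ=0.118437, cosθ=0.992962
F = (M+m)·ẍ + m·l·cosθ·θ̈ − m·l·sinθ·θ̇² = 6.730872 + -1.134493 − 0.023336 = 5.573042

F = 5.573042 N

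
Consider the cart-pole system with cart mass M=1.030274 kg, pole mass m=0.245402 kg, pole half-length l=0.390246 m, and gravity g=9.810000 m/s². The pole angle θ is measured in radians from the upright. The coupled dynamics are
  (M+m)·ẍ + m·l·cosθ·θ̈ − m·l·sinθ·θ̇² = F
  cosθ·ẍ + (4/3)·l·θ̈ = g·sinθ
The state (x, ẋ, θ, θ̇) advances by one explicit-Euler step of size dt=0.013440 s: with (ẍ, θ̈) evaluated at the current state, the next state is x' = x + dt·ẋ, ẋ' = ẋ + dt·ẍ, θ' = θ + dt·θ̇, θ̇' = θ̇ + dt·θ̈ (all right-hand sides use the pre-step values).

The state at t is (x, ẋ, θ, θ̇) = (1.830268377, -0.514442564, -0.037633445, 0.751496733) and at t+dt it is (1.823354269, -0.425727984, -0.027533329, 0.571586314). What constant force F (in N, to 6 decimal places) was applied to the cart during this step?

F = 7.141451 N

ẍ = (ẋ'−ẋ)/dt = (-0.425727984−-0.514442564)/0.013440 = 6.600787
θ̈ = (θ̇'−θ̇)/dt = (0.571586314−0.751496733)/0.013440 = -13.386192
sinθ=-0.037625, cosθ=0.999292
F = (M+m)·ẍ + m·l·cosθ·θ̈ − m·l·sinθ·θ̇² = 8.420466 + -1.281050 − -0.002035 = 7.141451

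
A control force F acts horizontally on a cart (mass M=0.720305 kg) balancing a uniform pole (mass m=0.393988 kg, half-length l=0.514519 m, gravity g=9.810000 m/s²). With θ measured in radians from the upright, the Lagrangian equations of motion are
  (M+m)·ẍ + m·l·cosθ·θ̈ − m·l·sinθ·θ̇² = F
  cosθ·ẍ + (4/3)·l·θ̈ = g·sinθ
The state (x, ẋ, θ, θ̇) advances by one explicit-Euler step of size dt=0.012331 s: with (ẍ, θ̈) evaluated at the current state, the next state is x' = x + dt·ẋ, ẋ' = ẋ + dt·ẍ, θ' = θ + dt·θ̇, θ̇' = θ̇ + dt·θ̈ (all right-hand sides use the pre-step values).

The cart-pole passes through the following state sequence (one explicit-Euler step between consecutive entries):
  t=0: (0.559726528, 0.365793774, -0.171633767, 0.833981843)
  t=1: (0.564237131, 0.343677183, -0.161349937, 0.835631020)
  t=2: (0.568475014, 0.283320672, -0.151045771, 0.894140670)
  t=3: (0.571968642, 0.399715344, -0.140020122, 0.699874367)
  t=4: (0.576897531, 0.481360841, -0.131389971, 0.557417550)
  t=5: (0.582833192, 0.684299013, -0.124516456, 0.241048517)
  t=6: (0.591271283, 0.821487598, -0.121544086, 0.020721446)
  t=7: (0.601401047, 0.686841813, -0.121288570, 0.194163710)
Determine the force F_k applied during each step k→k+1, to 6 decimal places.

step 0→1:
  ẍ = (ẋ'−ẋ)/dt = (0.343677183−0.365793774)/0.012331 = -1.793576
  θ̈ = (θ̇'−θ̇)/dt = (0.835631020−0.833981843)/0.012331 = 0.133742
  sinθ=-0.170792, cosθ=0.985307
  F = (M+m)·ẍ + m·l·cosθ·θ̈ − m·l·sinθ·θ̇² = -1.998570 + 0.026713 − -0.024081 = -1.947776
step 1→2:
  ẍ = (ẋ'−ẋ)/dt = (0.283320672−0.343677183)/0.012331 = -4.894697
  θ̈ = (θ̇'−θ̇)/dt = (0.894140670−0.835631020)/0.012331 = 4.744923
  sinθ=-0.160651, cosθ=0.987011
  F = (M+m)·ẍ + m·l·cosθ·θ̈ − m·l·sinθ·θ̇² = -5.454127 + 0.949371 − -0.022740 = -4.482016
step 2→3:
  ẍ = (ẋ'−ẋ)/dt = (0.399715344−0.283320672)/0.012331 = 9.439192
  θ̈ = (θ̇'−θ̇)/dt = (0.699874367−0.894140670)/0.012331 = -15.754302
  sinθ=-0.150472, cosθ=0.988614
  F = (M+m)·ẍ + m·l·cosθ·θ̈ − m·l·sinθ·θ̇² = 10.518025 + -3.157261 − -0.024387 = 7.385151
step 3→4:
  ẍ = (ẋ'−ẋ)/dt = (0.481360841−0.399715344)/0.012331 = 6.621158
  θ̈ = (θ̇'−θ̇)/dt = (0.557417550−0.699874367)/0.012331 = -11.552738
  sinθ=-0.139563, cosθ=0.990213
  F = (M+m)·ẍ + m·l·cosθ·θ̈ − m·l·sinθ·θ̇² = 7.377910 + -2.318986 − -0.013858 = 5.072782
step 4→5:
  ẍ = (ẋ'−ẋ)/dt = (0.684299013−0.481360841)/0.012331 = 16.457560
  θ̈ = (θ̇'−θ̇)/dt = (0.241048517−0.557417550)/0.012331 = -25.656397
  sinθ=-0.131012, cosθ=0.991381
  F = (M+m)·ẍ + m·l·cosθ·θ̈ − m·l·sinθ·θ̇² = 18.338544 + -5.156091 − -0.008252 = 13.190705
step 5→6:
  ẍ = (ẋ'−ẋ)/dt = (0.821487598−0.684299013)/0.012331 = 11.125504
  θ̈ = (θ̇'−θ̇)/dt = (0.020721446−0.241048517)/0.012331 = -17.867738
  sinθ=-0.124195, cosθ=0.992258
  F = (M+m)·ẍ + m·l·cosθ·θ̈ − m·l·sinθ·θ̇² = 12.397071 + -3.594004 − -0.001463 = 8.804530
step 6→7:
  ẍ = (ẋ'−ẋ)/dt = (0.686841813−0.821487598)/0.012331 = -10.919292
  θ̈ = (θ̇'−θ̇)/dt = (0.194163710−0.020721446)/0.012331 = 14.065547
  sinθ=-0.121245, cosθ=0.992623
  F = (M+m)·ẍ + m·l·cosθ·θ̈ − m·l·sinθ·θ̇² = -12.167290 + 2.830253 − -0.000011 = -9.337027

F_0 = -1.947776 N
F_1 = -4.482016 N
F_2 = 7.385151 N
F_3 = 5.072782 N
F_4 = 13.190705 N
F_5 = 8.804530 N
F_6 = -9.337027 N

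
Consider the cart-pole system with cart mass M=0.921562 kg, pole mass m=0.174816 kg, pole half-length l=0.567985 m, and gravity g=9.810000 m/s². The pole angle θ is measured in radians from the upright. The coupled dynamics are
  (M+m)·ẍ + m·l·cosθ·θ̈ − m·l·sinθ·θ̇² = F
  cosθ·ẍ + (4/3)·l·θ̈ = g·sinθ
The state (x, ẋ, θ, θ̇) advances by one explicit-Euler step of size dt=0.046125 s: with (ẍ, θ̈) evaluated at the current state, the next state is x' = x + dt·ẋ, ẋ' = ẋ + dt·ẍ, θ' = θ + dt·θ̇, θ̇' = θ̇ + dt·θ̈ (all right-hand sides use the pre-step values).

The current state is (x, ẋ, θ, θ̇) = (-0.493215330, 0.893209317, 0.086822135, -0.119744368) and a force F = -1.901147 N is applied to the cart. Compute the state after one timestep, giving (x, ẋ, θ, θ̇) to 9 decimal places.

sinθ=0.086713097, cosθ=0.996233325
temp = (F + m·l·θ̇²·sinθ)/(M+m) = (-1.901147 + 0.000123456)/1.096378 = -1.733912523
θ̈ = (g·sinθ − cosθ·temp)/(l·(4/3 − m·cos²θ/(M+m))) = 3.862633502
ẍ = temp − m·l·θ̈·cosθ/(M+m) = -2.082412137
Euler: x'=-0.493215330+0.046125·0.893209317=-0.452016050, ẋ'=0.893209317+0.046125·-2.082412137=0.797158057
       θ'=0.086822135+0.046125·-0.119744368=0.081298926, θ̇'=-0.119744368+0.046125·3.862633502=0.058419602

(-0.452016050, 0.797158057, 0.081298926, 0.058419602)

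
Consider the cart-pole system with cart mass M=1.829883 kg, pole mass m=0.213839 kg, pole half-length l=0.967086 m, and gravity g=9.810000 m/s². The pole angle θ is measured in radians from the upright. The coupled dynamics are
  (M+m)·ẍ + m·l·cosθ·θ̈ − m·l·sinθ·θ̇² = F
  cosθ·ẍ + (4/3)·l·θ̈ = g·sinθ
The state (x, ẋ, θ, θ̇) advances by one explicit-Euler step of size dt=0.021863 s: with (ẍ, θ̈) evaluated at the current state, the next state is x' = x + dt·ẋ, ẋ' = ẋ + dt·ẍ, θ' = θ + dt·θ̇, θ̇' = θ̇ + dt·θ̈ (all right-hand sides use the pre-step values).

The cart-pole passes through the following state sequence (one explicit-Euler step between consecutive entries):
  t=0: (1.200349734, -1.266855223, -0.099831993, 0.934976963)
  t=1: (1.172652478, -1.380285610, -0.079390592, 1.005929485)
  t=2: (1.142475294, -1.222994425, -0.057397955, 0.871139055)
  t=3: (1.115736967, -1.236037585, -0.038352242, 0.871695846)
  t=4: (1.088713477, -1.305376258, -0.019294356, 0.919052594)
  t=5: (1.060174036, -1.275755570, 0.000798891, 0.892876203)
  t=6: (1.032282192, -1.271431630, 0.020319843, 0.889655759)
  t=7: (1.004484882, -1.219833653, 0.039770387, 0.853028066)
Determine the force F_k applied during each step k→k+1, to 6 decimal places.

step 0→1:
  ẍ = (ẋ'−ẋ)/dt = (-1.380285610−-1.266855223)/0.021863 = -5.188235
  θ̈ = (θ̇'−θ̇)/dt = (1.005929485−0.934976963)/0.021863 = 3.245324
  sinθ=-0.099666, cosθ=0.995021
  F = (M+m)·ẍ + m·l·cosθ·θ̈ − m·l·sinθ·θ̇² = -10.603310 + 0.667794 − -0.018018 = -9.917499
step 1→2:
  ẍ = (ẋ'−ẋ)/dt = (-1.222994425−-1.380285610)/0.021863 = 7.194401
  θ̈ = (θ̇'−θ̇)/dt = (0.871139055−1.005929485)/0.021863 = -6.165230
  sinθ=-0.079307, cosθ=0.996850
  F = (M+m)·ẍ + m·l·cosθ·θ̈ − m·l·sinθ·θ̇² = 14.703355 + -1.270958 − -0.016596 = 13.448993
step 2→3:
  ẍ = (ẋ'−ẋ)/dt = (-1.236037585−-1.222994425)/0.021863 = -0.596586
  θ̈ = (θ̇'−θ̇)/dt = (0.871695846−0.871139055)/0.021863 = 0.025467
  sinθ=-0.057366, cosθ=0.998353
  F = (M+m)·ẍ + m·l·cosθ·θ̈ − m·l·sinθ·θ̇² = -1.219256 + 0.005258 − -0.009003 = -1.204995
step 3→4:
  ẍ = (ẋ'−ẋ)/dt = (-1.305376258−-1.236037585)/0.021863 = -3.171508
  θ̈ = (θ̇'−θ̇)/dt = (0.919052594−0.871695846)/0.021863 = 2.166068
  sinθ=-0.038343, cosθ=0.999265
  F = (M+m)·ẍ + m·l·cosθ·θ̈ − m·l·sinθ·θ̇² = -6.481680 + 0.447615 − -0.006025 = -6.028040
step 4→5:
  ẍ = (ẋ'−ẋ)/dt = (-1.275755570−-1.305376258)/0.021863 = 1.354832
  θ̈ = (θ̇'−θ̇)/dt = (0.892876203−0.919052594)/0.021863 = -1.197292
  sinθ=-0.019293, cosθ=0.999814
  F = (M+m)·ẍ + m·l·cosθ·θ̈ − m·l·sinθ·θ̇² = 2.768900 + -0.247555 − -0.003370 = 2.524715
step 5→6:
  ẍ = (ẋ'−ẋ)/dt = (-1.271431630−-1.275755570)/0.021863 = 0.197774
  θ̈ = (θ̇'−θ̇)/dt = (0.889655759−0.892876203)/0.021863 = -0.147301
  sinθ=0.000799, cosθ=1.000000
  F = (M+m)·ẍ + m·l·cosθ·θ̈ − m·l·sinθ·θ̇² = 0.404196 + -0.030462 − 0.000132 = 0.373602
step 6→7:
  ẍ = (ẋ'−ẋ)/dt = (-1.219833653−-1.271431630)/0.021863 = 2.360059
  θ̈ = (θ̇'−θ̇)/dt = (0.853028066−0.889655759)/0.021863 = -1.675328
  sinθ=0.020318, cosθ=0.999794
  F = (M+m)·ẍ + m·l·cosθ·θ̈ − m·l·sinθ·θ̇² = 4.823305 + -0.346387 − 0.003326 = 4.473592

F_0 = -9.917499 N
F_1 = 13.448993 N
F_2 = -1.204995 N
F_3 = -6.028040 N
F_4 = 2.524715 N
F_5 = 0.373602 N
F_6 = 4.473592 N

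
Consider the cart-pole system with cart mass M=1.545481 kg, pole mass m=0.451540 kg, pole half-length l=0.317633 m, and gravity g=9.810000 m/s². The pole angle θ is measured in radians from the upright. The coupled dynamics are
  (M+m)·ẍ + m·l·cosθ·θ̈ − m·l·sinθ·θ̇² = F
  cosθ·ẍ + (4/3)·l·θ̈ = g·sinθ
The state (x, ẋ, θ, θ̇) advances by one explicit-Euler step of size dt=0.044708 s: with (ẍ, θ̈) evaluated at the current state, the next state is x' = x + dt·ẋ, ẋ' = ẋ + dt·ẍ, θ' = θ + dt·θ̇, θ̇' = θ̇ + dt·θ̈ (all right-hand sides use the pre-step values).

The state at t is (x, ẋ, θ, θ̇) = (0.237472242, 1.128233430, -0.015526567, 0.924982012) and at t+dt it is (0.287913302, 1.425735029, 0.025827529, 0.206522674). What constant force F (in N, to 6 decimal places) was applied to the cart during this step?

ẍ = (ẋ'−ẋ)/dt = (1.425735029−1.128233430)/0.044708 = 6.654326
θ̈ = (θ̇'−θ̇)/dt = (0.206522674−0.924982012)/0.044708 = -16.070040
sinθ=-0.015526, cosθ=0.999879
F = (M+m)·ẍ + m·l·cosθ·θ̈ − m·l·sinθ·θ̇² = 13.288828 + -2.304552 − -0.001905 = 10.986182

F = 10.986182 N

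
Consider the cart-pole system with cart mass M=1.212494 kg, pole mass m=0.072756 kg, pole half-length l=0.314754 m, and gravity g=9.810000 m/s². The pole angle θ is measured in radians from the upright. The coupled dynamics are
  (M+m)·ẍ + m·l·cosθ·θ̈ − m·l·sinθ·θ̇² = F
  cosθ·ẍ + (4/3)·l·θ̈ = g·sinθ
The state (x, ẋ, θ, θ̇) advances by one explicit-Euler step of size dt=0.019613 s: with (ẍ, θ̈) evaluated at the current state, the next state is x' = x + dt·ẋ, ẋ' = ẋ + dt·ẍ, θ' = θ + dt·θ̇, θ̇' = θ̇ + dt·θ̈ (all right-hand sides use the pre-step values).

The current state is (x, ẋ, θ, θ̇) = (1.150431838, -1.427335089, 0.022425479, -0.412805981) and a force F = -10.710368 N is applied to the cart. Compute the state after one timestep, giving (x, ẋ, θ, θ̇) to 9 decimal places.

sinθ=0.022423599, cosθ=0.999748559
temp = (F + m·l·θ̇²·sinθ)/(M+m) = (-10.710368 + 0.000087506)/1.285250 = -8.333227383
θ̈ = (g·sinθ − cosθ·temp)/(l·(4/3 − m·cos²θ/(M+m))) = 21.278651638
ẍ = temp − m·l·θ̈·cosθ/(M+m) = -8.712269397
Euler: x'=1.150431838+0.019613·-1.427335089=1.122437515, ẋ'=-1.427335089+0.019613·-8.712269397=-1.598208829
       θ'=0.022425479+0.019613·-0.412805981=0.014329115, θ̇'=-0.412805981+0.019613·21.278651638=0.004532214

(1.122437515, -1.598208829, 0.014329115, 0.004532214)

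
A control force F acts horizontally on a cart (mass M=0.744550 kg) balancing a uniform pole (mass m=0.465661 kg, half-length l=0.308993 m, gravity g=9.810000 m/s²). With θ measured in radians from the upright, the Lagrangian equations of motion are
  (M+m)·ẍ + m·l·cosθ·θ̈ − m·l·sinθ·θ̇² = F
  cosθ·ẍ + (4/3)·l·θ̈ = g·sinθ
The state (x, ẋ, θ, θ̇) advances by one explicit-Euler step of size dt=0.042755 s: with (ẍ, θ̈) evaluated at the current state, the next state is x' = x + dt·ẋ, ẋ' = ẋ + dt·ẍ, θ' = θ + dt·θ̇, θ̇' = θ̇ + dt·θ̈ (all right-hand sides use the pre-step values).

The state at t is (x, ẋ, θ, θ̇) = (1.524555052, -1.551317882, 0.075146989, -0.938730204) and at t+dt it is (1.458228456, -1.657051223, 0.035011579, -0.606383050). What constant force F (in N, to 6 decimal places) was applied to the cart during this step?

F = -1.887066 N

ẍ = (ẋ'−ẋ)/dt = (-1.657051223−-1.551317882)/0.042755 = -2.473005
θ̈ = (θ̇'−θ̇)/dt = (-0.606383050−-0.938730204)/0.042755 = 7.773293
sinθ=0.075076, cosθ=0.997178
F = (M+m)·ẍ + m·l·cosθ·θ̈ − m·l·sinθ·θ̇² = -2.992858 + 1.115311 − 0.009519 = -1.887066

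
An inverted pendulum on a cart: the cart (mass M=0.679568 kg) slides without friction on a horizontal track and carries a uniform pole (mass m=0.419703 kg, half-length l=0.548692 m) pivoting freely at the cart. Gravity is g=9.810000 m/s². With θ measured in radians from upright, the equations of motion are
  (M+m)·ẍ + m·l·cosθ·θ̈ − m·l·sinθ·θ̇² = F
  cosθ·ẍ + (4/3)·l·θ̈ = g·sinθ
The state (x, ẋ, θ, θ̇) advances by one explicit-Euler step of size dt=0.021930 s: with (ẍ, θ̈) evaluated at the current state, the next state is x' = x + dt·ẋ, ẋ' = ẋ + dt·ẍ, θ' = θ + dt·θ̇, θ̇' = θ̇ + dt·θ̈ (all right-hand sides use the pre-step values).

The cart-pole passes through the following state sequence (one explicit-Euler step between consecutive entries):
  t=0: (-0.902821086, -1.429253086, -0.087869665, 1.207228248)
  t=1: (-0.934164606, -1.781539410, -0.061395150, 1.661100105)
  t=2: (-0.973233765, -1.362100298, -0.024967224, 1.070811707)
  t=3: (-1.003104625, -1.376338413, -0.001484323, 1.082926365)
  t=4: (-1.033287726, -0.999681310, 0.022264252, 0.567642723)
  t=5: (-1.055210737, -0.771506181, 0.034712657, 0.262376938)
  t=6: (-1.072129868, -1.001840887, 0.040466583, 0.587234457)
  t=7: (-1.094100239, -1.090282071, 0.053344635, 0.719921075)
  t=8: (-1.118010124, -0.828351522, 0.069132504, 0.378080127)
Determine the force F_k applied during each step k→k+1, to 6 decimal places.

step 0→1:
  ẍ = (ẋ'−ẋ)/dt = (-1.781539410−-1.429253086)/0.021930 = -16.064128
  θ̈ = (θ̇'−θ̇)/dt = (1.661100105−1.207228248)/0.021930 = 20.696391
  sinθ=-0.087757, cosθ=0.996142
  F = (M+m)·ẍ + m·l·cosθ·θ̈ − m·l·sinθ·θ̇² = -17.658830 + 4.747736 − -0.029453 = -12.881641
step 1→2:
  ẍ = (ẋ'−ẋ)/dt = (-1.362100298−-1.781539410)/0.021930 = 19.126270
  θ̈ = (θ̇'−θ̇)/dt = (1.070811707−1.661100105)/0.021930 = -26.916936
  sinθ=-0.061357, cosθ=0.998116
  F = (M+m)·ẍ + m·l·cosθ·θ̈ − m·l·sinθ·θ̇² = 21.024954 + -6.186960 − -0.038987 = 14.876982
step 2→3:
  ẍ = (ẋ'−ẋ)/dt = (-1.376338413−-1.362100298)/0.021930 = -0.649253
  θ̈ = (θ̇'−θ̇)/dt = (1.082926365−1.070811707)/0.021930 = 0.552424
  sinθ=-0.024965, cosθ=0.999688
  F = (M+m)·ẍ + m·l·cosθ·θ̈ − m·l·sinθ·θ̇² = -0.713705 + 0.127177 − -0.006592 = -0.579936
step 3→4:
  ẍ = (ẋ'−ẋ)/dt = (-0.999681310−-1.376338413)/0.021930 = 17.175427
  θ̈ = (θ̇'−θ̇)/dt = (0.567642723−1.082926365)/0.021930 = -23.496746
  sinθ=-0.001484, cosθ=0.999999
  F = (M+m)·ẍ + m·l·cosθ·θ̈ − m·l·sinθ·θ̇² = 18.880448 + -5.411005 − -0.000401 = 13.469844
step 4→5:
  ẍ = (ẋ'−ẋ)/dt = (-0.771506181−-0.999681310)/0.021930 = 10.404703
  θ̈ = (θ̇'−θ̇)/dt = (0.262376938−0.567642723)/0.021930 = -13.920008
  sinθ=0.022262, cosθ=0.999752
  F = (M+m)·ẍ + m·l·cosθ·θ̈ − m·l·sinθ·θ̇² = 11.437588 + -3.204812 − 0.001652 = 8.231124
step 5→6:
  ẍ = (ẋ'−ẋ)/dt = (-1.001840887−-0.771506181)/0.021930 = -10.503179
  θ̈ = (θ̇'−θ̇)/dt = (0.587234457−0.262376938)/0.021930 = 14.813384
  sinθ=0.034706, cosθ=0.999398
  F = (M+m)·ẍ + m·l·cosθ·θ̈ − m·l·sinθ·θ̇² = -11.545840 + 3.409285 − 0.000550 = -8.137105
step 6→7:
  ẍ = (ẋ'−ẋ)/dt = (-1.090282071−-1.001840887)/0.021930 = -4.032886
  θ̈ = (θ̇'−θ̇)/dt = (0.719921075−0.587234457)/0.021930 = 6.050461
  sinθ=0.040456, cosθ=0.999181
  F = (M+m)·ẍ + m·l·cosθ·θ̈ − m·l·sinθ·θ̇² = -4.433234 + 1.392206 − 0.003213 = -3.044241
step 7→8:
  ẍ = (ẋ'−ẋ)/dt = (-0.828351522−-1.090282071)/0.021930 = 11.943937
  θ̈ = (θ̇'−θ̇)/dt = (0.378080127−0.719921075)/0.021930 = -15.587823
  sinθ=0.053319, cosθ=0.998578
  F = (M+m)·ẍ + m·l·cosθ·θ̈ − m·l·sinθ·θ̇² = 13.129624 + -3.584577 − 0.006364 = 9.538683

F_0 = -12.881641 N
F_1 = 14.876982 N
F_2 = -0.579936 N
F_3 = 13.469844 N
F_4 = 8.231124 N
F_5 = -8.137105 N
F_6 = -3.044241 N
F_7 = 9.538683 N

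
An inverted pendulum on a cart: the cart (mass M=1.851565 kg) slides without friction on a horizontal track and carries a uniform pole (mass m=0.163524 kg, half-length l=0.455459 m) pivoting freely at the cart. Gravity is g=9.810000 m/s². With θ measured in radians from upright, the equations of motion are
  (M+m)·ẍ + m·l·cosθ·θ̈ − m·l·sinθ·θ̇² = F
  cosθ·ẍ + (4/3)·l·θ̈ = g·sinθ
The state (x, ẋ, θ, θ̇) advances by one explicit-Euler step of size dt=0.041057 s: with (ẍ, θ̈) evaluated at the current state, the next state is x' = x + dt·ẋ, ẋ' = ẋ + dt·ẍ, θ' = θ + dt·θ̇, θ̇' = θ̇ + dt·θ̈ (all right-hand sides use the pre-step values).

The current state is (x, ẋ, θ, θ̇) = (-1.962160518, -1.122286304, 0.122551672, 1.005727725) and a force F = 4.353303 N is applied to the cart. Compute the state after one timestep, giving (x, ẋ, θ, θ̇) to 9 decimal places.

(-2.008238227, -1.030896147, 0.163843835, 0.937442513)

sinθ=0.122245137, cosθ=0.992499938
temp = (F + m·l·θ̇²·sinθ)/(M+m) = (4.353303 + 0.009209228)/2.015089 = 2.164922854
θ̈ = (g·sinθ − cosθ·temp)/(l·(4/3 − m·cos²θ/(M+m))) = -1.663180752
ẍ = temp − m·l·θ̈·cosθ/(M+m) = 2.225933622
Euler: x'=-1.962160518+0.041057·-1.122286304=-2.008238227, ẋ'=-1.122286304+0.041057·2.225933622=-1.030896147
       θ'=0.122551672+0.041057·1.005727725=0.163843835, θ̇'=1.005727725+0.041057·-1.663180752=0.937442513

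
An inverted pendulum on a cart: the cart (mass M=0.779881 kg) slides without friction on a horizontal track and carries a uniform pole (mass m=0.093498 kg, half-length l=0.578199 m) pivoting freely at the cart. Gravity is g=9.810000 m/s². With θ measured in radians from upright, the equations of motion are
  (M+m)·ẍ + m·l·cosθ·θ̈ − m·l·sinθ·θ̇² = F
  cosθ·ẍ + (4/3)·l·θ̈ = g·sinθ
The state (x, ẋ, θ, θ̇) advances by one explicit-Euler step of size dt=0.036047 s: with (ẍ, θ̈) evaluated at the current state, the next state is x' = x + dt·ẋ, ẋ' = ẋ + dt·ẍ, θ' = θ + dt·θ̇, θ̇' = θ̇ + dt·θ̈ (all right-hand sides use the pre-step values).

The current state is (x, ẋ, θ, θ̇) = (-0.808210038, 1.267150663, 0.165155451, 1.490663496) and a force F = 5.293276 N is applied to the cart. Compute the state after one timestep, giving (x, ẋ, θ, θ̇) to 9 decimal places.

(-0.762533058, 1.500022930, 0.218889398, 1.268119586)

sinθ=0.164405669, cosθ=0.986392810
temp = (F + m·l·θ̇²·sinθ)/(M+m) = (5.293276 + 0.019749481)/0.873379 = 6.083298866
θ̈ = (g·sinθ − cosθ·temp)/(l·(4/3 − m·cos²θ/(M+m))) = -6.173715143
ẍ = temp − m·l·θ̈·cosθ/(M+m) = 6.460239883
Euler: x'=-0.808210038+0.036047·1.267150663=-0.762533058, ẋ'=1.267150663+0.036047·6.460239883=1.500022930
       θ'=0.165155451+0.036047·1.490663496=0.218889398, θ̇'=1.490663496+0.036047·-6.173715143=1.268119586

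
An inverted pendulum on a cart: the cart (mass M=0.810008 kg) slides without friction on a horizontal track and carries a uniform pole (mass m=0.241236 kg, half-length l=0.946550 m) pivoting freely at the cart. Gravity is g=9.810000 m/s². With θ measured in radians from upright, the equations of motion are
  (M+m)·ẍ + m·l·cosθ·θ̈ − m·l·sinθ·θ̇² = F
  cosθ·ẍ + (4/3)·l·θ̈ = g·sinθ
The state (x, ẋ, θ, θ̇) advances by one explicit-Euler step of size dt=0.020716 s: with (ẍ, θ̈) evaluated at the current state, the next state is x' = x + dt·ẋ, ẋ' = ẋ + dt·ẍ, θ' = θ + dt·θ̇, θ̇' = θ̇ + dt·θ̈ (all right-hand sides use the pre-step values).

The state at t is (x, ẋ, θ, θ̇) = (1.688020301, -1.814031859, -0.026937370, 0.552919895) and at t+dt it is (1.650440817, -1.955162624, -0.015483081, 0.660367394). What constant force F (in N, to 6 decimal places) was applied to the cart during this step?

ẍ = (ẋ'−ẋ)/dt = (-1.955162624−-1.814031859)/0.020716 = -6.812646
θ̈ = (θ̇'−θ̇)/dt = (0.660367394−0.552919895)/0.020716 = 5.186691
sinθ=-0.026934, cosθ=0.999637
F = (M+m)·ẍ + m·l·cosθ·θ̈ − m·l·sinθ·θ̇² = -7.161753 + 1.183909 − -0.001880 = -5.975963

F = -5.975963 N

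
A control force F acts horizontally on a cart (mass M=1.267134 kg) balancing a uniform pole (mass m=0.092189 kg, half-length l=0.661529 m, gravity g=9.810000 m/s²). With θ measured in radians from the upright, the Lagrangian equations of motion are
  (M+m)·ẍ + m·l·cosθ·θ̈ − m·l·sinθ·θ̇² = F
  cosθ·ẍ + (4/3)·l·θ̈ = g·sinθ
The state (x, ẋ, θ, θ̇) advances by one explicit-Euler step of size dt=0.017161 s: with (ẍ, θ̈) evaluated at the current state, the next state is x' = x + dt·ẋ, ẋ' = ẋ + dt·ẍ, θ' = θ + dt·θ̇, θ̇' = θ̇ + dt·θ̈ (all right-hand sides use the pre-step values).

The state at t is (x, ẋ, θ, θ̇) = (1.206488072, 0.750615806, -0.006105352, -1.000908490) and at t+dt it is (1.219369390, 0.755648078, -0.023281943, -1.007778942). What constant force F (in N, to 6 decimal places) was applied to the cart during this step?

F = 0.374564 N

ẍ = (ẋ'−ẋ)/dt = (0.755648078−0.750615806)/0.017161 = 0.293239
θ̈ = (θ̇'−θ̇)/dt = (-1.007778942−-1.000908490)/0.017161 = -0.400353
sinθ=-0.006105, cosθ=0.999981
F = (M+m)·ẍ + m·l·cosθ·θ̈ − m·l·sinθ·θ̇² = 0.398606 + -0.024415 − -0.000373 = 0.374564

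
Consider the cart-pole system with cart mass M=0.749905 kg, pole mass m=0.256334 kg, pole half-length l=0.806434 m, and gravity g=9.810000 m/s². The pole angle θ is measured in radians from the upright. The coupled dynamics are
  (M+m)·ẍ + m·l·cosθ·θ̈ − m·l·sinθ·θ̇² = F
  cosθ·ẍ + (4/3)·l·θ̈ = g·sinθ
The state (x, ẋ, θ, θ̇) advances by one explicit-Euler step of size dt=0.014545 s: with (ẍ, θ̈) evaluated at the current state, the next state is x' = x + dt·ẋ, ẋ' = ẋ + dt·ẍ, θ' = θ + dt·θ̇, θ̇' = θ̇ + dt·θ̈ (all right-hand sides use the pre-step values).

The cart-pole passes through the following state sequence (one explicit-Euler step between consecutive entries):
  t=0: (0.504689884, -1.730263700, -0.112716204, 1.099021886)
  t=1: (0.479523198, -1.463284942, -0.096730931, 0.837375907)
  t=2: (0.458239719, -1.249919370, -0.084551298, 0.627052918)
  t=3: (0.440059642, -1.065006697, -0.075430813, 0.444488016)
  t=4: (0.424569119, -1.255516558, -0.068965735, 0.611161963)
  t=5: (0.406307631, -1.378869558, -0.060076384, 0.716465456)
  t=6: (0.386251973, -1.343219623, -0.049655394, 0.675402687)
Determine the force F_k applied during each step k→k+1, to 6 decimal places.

F_0 = 14.802998 N
F_1 = 11.799684 N
F_2 = 10.213945 N
F_3 = -10.814535 N
F_4 = -7.035338 N
F_5 = 1.890133 N

step 0→1:
  ẍ = (ẋ'−ẋ)/dt = (-1.463284942−-1.730263700)/0.014545 = 18.355363
  θ̈ = (θ̇'−θ̇)/dt = (0.837375907−1.099021886)/0.014545 = -17.988723
  sinθ=-0.112478, cosθ=0.993654
  F = (M+m)·ẍ + m·l·cosθ·θ̈ − m·l·sinθ·θ̇² = 18.469882 + -3.694968 − -0.028084 = 14.802998
step 1→2:
  ẍ = (ẋ'−ẋ)/dt = (-1.249919370−-1.463284942)/0.014545 = 14.669342
  θ̈ = (θ̇'−θ̇)/dt = (0.627052918−0.837375907)/0.014545 = -14.460157
  sinθ=-0.096580, cosθ=0.995325
  F = (M+m)·ẍ + m·l·cosθ·θ̈ − m·l·sinθ·θ̇² = 14.760864 + -2.975179 − -0.013999 = 11.799684
step 2→3:
  ẍ = (ẋ'−ẋ)/dt = (-1.065006697−-1.249919370)/0.014545 = 12.713144
  θ̈ = (θ̇'−θ̇)/dt = (0.444488016−0.627052918)/0.014545 = -12.551729
  sinθ=-0.084451, cosθ=0.996428
  F = (M+m)·ẍ + m·l·cosθ·θ̈ − m·l·sinθ·θ̇² = 12.792461 + -2.585380 − -0.006864 = 10.213945
step 3→4:
  ẍ = (ẋ'−ẋ)/dt = (-1.255516558−-1.065006697)/0.014545 = -13.097962
  θ̈ = (θ̇'−θ̇)/dt = (0.611161963−0.444488016)/0.014545 = 11.459192
  sinθ=-0.075359, cosθ=0.997156
  F = (M+m)·ẍ + m·l·cosθ·θ̈ − m·l·sinθ·θ̇² = -13.179680 + 2.362068 − -0.003078 = -10.814535
step 4→5:
  ẍ = (ẋ'−ẋ)/dt = (-1.378869558−-1.255516558)/0.014545 = -8.480784
  θ̈ = (θ̇'−θ̇)/dt = (0.716465456−0.611161963)/0.014545 = 7.239841
  sinθ=-0.068911, cosθ=0.997623
  F = (M+m)·ẍ + m·l·cosθ·θ̈ − m·l·sinθ·θ̇² = -8.533695 + 1.493037 − -0.005321 = -7.035338
step 5→6:
  ẍ = (ẋ'−ẋ)/dt = (-1.343219623−-1.378869558)/0.014545 = 2.451010
  θ̈ = (θ̇'−θ̇)/dt = (0.675402687−0.716465456)/0.014545 = -2.823154
  sinθ=-0.060040, cosθ=0.998196
  F = (M+m)·ẍ + m·l·cosθ·θ̈ − m·l·sinθ·θ̇² = 2.466301 + -0.582539 − -0.006371 = 1.890133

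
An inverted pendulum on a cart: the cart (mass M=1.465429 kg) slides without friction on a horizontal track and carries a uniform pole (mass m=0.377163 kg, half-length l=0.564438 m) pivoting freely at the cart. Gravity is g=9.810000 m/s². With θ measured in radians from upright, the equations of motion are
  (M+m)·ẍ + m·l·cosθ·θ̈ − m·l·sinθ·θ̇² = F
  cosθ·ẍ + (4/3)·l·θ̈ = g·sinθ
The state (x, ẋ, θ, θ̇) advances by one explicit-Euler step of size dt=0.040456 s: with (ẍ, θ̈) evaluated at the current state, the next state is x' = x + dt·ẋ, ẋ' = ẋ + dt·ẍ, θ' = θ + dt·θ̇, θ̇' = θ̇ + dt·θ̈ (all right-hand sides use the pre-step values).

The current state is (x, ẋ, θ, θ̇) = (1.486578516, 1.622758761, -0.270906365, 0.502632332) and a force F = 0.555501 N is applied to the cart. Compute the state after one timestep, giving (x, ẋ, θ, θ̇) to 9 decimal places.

sinθ=-0.267604855, cosθ=0.963528744
temp = (F + m·l·θ̇²·sinθ)/(M+m) = (0.555501 + -0.014392630)/1.842592 = 0.293666949
θ̈ = (g·sinθ − cosθ·temp)/(l·(4/3 − m·cos²θ/(M+m))) = -4.506525015
ẍ = temp − m·l·θ̈·cosθ/(M+m) = 0.795342118
Euler: x'=1.486578516+0.040456·1.622758761=1.552228844, ẋ'=1.622758761+0.040456·0.795342118=1.654935122
       θ'=-0.270906365+0.040456·0.502632332=-0.250571871, θ̇'=0.502632332+0.040456·-4.506525015=0.320316356

(1.552228844, 1.654935122, -0.250571871, 0.320316356)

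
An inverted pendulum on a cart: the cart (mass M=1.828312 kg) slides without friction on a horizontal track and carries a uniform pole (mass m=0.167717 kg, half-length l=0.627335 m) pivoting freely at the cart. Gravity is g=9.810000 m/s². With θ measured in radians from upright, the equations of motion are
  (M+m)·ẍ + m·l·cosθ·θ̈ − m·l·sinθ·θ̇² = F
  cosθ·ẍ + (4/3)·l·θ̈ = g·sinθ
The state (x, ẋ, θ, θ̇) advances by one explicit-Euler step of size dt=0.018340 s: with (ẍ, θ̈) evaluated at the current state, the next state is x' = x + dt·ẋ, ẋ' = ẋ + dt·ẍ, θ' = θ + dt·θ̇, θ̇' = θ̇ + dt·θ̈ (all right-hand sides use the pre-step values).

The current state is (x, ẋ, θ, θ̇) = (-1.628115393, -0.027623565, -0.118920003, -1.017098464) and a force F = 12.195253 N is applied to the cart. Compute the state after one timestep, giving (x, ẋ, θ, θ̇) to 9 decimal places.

sinθ=-0.118639907, cosθ=0.992937346
temp = (F + m·l·θ̇²·sinθ)/(M+m) = (12.195253 + -0.012913186)/1.996029 = 6.103287985
θ̈ = (g·sinθ − cosθ·temp)/(l·(4/3 − m·cos²θ/(M+m))) = -9.208738991
ẍ = temp − m·l·θ̈·cosθ/(M+m) = 6.585271036
Euler: x'=-1.628115393+0.018340·-0.027623565=-1.628622009, ẋ'=-0.027623565+0.018340·6.585271036=0.093150306
       θ'=-0.118920003+0.018340·-1.017098464=-0.137573589, θ̇'=-1.017098464+0.018340·-9.208738991=-1.185986737

(-1.628622009, 0.093150306, -0.137573589, -1.185986737)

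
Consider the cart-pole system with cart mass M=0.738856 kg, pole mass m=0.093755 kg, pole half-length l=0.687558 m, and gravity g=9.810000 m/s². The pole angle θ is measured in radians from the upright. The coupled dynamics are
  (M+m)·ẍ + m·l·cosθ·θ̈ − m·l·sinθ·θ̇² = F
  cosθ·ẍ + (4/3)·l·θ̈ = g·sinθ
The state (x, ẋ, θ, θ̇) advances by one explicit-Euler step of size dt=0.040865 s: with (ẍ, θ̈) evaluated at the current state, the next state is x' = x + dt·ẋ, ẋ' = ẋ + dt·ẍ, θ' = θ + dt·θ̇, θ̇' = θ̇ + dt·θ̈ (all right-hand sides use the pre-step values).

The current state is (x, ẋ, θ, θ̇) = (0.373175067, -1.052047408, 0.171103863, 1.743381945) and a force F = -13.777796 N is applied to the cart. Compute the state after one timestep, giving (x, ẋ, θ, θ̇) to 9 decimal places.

(0.330183150, -1.793080086, 0.242347166, 2.614367260)

sinθ=0.170270196, cosθ=0.985397412
temp = (F + m·l·θ̇²·sinθ)/(M+m) = (-13.777796 + 0.033360112)/0.832611 = -16.507631881
θ̈ = (g·sinθ − cosθ·temp)/(l·(4/3 − m·cos²θ/(M+m))) = 21.313723611
ẍ = temp − m·l·θ̈·cosθ/(M+m) = -18.133676208
Euler: x'=0.373175067+0.040865·-1.052047408=0.330183150, ẋ'=-1.052047408+0.040865·-18.133676208=-1.793080086
       θ'=0.171103863+0.040865·1.743381945=0.242347166, θ̇'=1.743381945+0.040865·21.313723611=2.614367260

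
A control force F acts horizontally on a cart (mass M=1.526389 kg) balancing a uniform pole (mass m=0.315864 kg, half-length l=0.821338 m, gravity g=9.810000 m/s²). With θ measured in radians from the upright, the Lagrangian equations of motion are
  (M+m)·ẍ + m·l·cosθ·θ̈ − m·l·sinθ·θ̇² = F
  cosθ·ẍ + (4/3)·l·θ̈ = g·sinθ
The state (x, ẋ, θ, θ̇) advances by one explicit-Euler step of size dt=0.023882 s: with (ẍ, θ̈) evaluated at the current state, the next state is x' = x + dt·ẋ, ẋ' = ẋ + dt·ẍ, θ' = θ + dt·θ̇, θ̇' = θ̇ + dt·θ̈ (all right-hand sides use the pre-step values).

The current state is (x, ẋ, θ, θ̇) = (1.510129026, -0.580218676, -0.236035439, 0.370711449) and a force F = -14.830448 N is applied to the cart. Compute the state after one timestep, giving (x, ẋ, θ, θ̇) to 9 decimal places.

sinθ=-0.233849840, cosθ=0.972272725
temp = (F + m·l·θ̇²·sinθ)/(M+m) = (-14.830448 + -0.008337409)/1.842253 = -8.054694664
θ̈ = (g·sinθ − cosθ·temp)/(l·(4/3 − m·cos²θ/(M+m))) = 5.756048192
ẍ = temp − m·l·θ̈·cosθ/(M+m) = -8.842801871
Euler: x'=1.510129026+0.023882·-0.580218676=1.496272244, ẋ'=-0.580218676+0.023882·-8.842801871=-0.791402470
       θ'=-0.236035439+0.023882·0.370711449=-0.227182108, θ̇'=0.370711449+0.023882·5.756048192=0.508177392

(1.496272244, -0.791402470, -0.227182108, 0.508177392)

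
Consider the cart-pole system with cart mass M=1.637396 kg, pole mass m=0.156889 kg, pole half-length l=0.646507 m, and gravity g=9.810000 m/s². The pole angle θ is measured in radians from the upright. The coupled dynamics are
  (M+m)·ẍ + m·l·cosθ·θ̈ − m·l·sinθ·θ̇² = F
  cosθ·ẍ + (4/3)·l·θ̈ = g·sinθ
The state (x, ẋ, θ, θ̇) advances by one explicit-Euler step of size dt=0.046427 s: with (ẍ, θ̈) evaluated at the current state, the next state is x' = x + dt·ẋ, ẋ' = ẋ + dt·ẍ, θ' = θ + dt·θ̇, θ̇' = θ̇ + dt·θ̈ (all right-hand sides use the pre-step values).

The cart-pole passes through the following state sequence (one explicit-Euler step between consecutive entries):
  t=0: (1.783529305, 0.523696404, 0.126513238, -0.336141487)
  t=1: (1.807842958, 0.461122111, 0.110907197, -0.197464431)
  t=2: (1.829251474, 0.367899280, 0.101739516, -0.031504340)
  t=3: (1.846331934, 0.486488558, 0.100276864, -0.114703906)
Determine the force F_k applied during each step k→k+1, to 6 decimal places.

step 0→1:
  ẍ = (ẋ'−ẋ)/dt = (0.461122111−0.523696404)/0.046427 = -1.347800
  θ̈ = (θ̇'−θ̇)/dt = (-0.197464431−-0.336141487)/0.046427 = 2.986992
  sinθ=0.126176, cosθ=0.992008
  F = (M+m)·ẍ + m·l·cosθ·θ̈ − m·l·sinθ·θ̇² = -2.418337 + 0.300549 − 0.001446 = -2.119234
step 1→2:
  ẍ = (ẋ'−ẋ)/dt = (0.367899280−0.461122111)/0.046427 = -2.007944
  θ̈ = (θ̇'−θ̇)/dt = (-0.031504340−-0.197464431)/0.046427 = 3.574646
  sinθ=0.110680, cosθ=0.993856
  F = (M+m)·ẍ + m·l·cosθ·θ̈ − m·l·sinθ·θ̇² = -3.602824 + 0.360348 − 0.000438 = -3.242914
step 2→3:
  ẍ = (ẋ'−ẋ)/dt = (0.486488558−0.367899280)/0.046427 = 2.554317
  θ̈ = (θ̇'−θ̇)/dt = (-0.114703906−-0.031504340)/0.046427 = -1.792051
  sinθ=0.101564, cosθ=0.994829
  F = (M+m)·ẍ + m·l·cosθ·θ̈ − m·l·sinθ·θ̇² = 4.583173 + -0.180828 − 0.000010 = 4.402335

F_0 = -2.119234 N
F_1 = -3.242914 N
F_2 = 4.402335 N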